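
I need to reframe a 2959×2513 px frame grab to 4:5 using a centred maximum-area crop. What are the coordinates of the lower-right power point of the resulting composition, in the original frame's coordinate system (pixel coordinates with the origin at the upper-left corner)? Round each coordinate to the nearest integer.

x = 1815 px, y = 1675 px

2959/2513 > 4/5, so the 4:5 crop keeps the full height 2513 and trims width to 2513 × 4/5 = 2010.40 px.
Left offset = (2959 − 2010.40)/2 = 474.30 px; top offset = 0.
Lower-right is two-thirds across and two-thirds down within the crop:
x = 474.30 + 2 × 2010.40/3 ≈ 1815; y = 0.00 + 2 × 2513.00/3 ≈ 1675.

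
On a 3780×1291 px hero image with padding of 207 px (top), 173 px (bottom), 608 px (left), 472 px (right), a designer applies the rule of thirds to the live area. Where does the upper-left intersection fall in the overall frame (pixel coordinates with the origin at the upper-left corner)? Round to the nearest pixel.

x = 1508 px, y = 511 px

Content width = 3780 − 608 − 472 = 2700 px; content height = 1291 − 207 − 173 = 911 px.
Upper-left is one-third across and one-third down within the live area.
x = 608 + 1 × 2700/3 = 608 + 900.00 ≈ 1508
y = 207 + 1 × 911/3 = 207 + 303.67 ≈ 511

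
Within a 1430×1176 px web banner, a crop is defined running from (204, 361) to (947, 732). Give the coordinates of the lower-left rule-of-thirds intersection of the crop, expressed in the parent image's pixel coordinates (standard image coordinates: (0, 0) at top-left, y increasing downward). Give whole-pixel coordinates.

x = 452 px, y = 608 px

Crop width = 947 − 204 = 743 px; one third is 247.67 px.
Crop height = 732 − 361 = 371 px; one third is 123.67 px.
The lower-left point is one-third across and two-thirds down within the crop:
x = 204 + 1 × 247.67 ≈ 452; y = 361 + 2 × 123.67 ≈ 608.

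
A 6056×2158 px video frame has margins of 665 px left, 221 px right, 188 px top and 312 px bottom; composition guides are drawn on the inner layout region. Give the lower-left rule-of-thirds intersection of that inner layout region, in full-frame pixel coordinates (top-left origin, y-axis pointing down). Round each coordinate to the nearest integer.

(2388, 1293)

Content width = 6056 − 665 − 221 = 5170 px; content height = 2158 − 188 − 312 = 1658 px.
Lower-left is one-third across and two-thirds down within the inner layout region.
x = 665 + 1 × 5170/3 = 665 + 1723.33 ≈ 2388
y = 188 + 2 × 1658/3 = 188 + 1105.33 ≈ 1293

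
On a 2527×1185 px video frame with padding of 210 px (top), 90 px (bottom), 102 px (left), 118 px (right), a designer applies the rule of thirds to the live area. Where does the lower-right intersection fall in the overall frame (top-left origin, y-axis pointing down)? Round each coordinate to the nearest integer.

Content width = 2527 − 102 − 118 = 2307 px; content height = 1185 − 210 − 90 = 885 px.
Lower-right is two-thirds across and two-thirds down within the live area.
x = 102 + 2 × 2307/3 = 102 + 1538.00 ≈ 1640
y = 210 + 2 × 885/3 = 210 + 590.00 ≈ 800

(1640, 800)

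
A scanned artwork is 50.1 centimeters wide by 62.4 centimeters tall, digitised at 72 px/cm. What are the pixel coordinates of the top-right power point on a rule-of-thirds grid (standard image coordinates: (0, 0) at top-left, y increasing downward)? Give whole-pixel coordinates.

In pixels the canvas is 50.1 × 72 = 3607.2 wide and 62.4 × 72 = 4492.8 tall.
The top-right point is two-thirds across and one-third down:
x = 2 × 3607.2/3 ≈ 2405; y = 1 × 4492.8/3 ≈ 1498.

(2405, 1498)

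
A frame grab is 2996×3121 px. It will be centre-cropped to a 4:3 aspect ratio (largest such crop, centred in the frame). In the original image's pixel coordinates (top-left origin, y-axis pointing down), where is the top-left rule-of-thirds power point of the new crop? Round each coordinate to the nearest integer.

x = 999 px, y = 1186 px

2996/3121 < 4/3, so the 4:3 crop keeps the full width 2996 and trims height to 2996 × 3/4 = 2247.00 px.
Top offset = (3121 − 2247.00)/2 = 437.00 px; left offset = 0.
Top-left is one-third across and one-third down within the crop:
x = 0.00 + 1 × 2996.00/3 ≈ 999; y = 437.00 + 1 × 2247.00/3 ≈ 1186.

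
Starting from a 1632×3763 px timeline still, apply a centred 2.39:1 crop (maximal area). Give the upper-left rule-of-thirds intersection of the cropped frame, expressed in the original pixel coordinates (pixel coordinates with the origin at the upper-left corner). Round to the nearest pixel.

1632/3763 < 2.39/1, so the 2.39:1 crop keeps the full width 1632 and trims height to 1632 × 1/2.39 = 682.85 px.
Top offset = (3763 − 682.85)/2 = 1540.08 px; left offset = 0.
Upper-left is one-third across and one-third down within the crop:
x = 0.00 + 1 × 1632.00/3 ≈ 544; y = 1540.08 + 1 × 682.85/3 ≈ 1768.

(544, 1768)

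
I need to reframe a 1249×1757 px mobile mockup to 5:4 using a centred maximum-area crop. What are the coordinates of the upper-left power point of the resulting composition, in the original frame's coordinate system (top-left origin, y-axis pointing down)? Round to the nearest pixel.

x = 416 px, y = 712 px

1249/1757 < 5/4, so the 5:4 crop keeps the full width 1249 and trims height to 1249 × 4/5 = 999.20 px.
Top offset = (1757 − 999.20)/2 = 378.90 px; left offset = 0.
Upper-left is one-third across and one-third down within the crop:
x = 0.00 + 1 × 1249.00/3 ≈ 416; y = 378.90 + 1 × 999.20/3 ≈ 712.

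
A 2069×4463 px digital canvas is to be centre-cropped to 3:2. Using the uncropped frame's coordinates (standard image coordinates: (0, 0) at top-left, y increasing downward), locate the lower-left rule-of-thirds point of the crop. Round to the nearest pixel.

x = 690 px, y = 2461 px

2069/4463 < 3/2, so the 3:2 crop keeps the full width 2069 and trims height to 2069 × 2/3 = 1379.33 px.
Top offset = (4463 − 1379.33)/2 = 1541.83 px; left offset = 0.
Lower-left is one-third across and two-thirds down within the crop:
x = 0.00 + 1 × 2069.00/3 ≈ 690; y = 1541.83 + 2 × 1379.33/3 ≈ 2461.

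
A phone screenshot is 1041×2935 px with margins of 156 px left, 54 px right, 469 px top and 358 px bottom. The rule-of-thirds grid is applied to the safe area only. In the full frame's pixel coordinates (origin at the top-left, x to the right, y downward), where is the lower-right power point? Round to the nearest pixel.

Content width = 1041 − 156 − 54 = 831 px; content height = 2935 − 469 − 358 = 2108 px.
Lower-right is two-thirds across and two-thirds down within the safe area.
x = 156 + 2 × 831/3 = 156 + 554.00 ≈ 710
y = 469 + 2 × 2108/3 = 469 + 1405.33 ≈ 1874

(710, 1874)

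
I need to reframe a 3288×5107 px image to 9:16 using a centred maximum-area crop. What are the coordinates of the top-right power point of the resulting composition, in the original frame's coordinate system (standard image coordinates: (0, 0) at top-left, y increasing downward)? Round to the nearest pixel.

x = 2123 px, y = 1702 px

3288/5107 > 9/16, so the 9:16 crop keeps the full height 5107 and trims width to 5107 × 9/16 = 2872.69 px.
Left offset = (3288 − 2872.69)/2 = 207.66 px; top offset = 0.
Top-right is two-thirds across and one-third down within the crop:
x = 207.66 + 2 × 2872.69/3 ≈ 2123; y = 0.00 + 1 × 5107.00/3 ≈ 1702.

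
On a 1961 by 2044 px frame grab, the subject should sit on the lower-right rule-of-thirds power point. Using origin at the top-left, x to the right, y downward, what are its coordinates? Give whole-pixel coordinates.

x = 1307 px, y = 1363 px

The lower-right point sits two-thirds of the way across and two-thirds of the way down.
x = 2 × 1961/3 ≈ 1307; y = 2 × 2044/3 ≈ 1363.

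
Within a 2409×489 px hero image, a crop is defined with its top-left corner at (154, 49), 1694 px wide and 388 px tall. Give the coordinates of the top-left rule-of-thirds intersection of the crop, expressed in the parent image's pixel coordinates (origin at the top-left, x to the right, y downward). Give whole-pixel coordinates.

x = 719 px, y = 178 px

One third of the crop width 1694 is 564.67 px.
One third of the crop height 388 is 129.33 px.
The top-left point is one-third across and one-third down within the crop:
x = 154 + 1 × 564.67 ≈ 719; y = 49 + 1 × 129.33 ≈ 178.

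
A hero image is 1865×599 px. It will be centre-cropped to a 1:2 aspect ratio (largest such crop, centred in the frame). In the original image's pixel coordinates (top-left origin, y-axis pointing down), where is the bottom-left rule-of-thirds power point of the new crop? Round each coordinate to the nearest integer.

x = 883 px, y = 399 px

1865/599 > 1/2, so the 1:2 crop keeps the full height 599 and trims width to 599 × 1/2 = 299.50 px.
Left offset = (1865 − 299.50)/2 = 782.75 px; top offset = 0.
Bottom-left is one-third across and two-thirds down within the crop:
x = 782.75 + 1 × 299.50/3 ≈ 883; y = 0.00 + 2 × 599.00/3 ≈ 399.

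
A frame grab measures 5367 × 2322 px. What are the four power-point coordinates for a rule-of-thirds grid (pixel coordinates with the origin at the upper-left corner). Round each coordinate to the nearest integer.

One third of 5367 is 1789; one third of 2322 is 774.
Vertical third lines at x = 1789 and x = 3578; horizontal third lines at y = 774 and y = 1548.

(1789, 774), (3578, 774), (1789, 1548), (3578, 1548)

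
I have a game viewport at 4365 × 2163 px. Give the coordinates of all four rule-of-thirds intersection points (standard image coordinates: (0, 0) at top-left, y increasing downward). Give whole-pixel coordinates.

(1455, 721), (2910, 721), (1455, 1442), (2910, 1442)

One third of 4365 is 1455; one third of 2163 is 721.
Vertical third lines at x = 1455 and x = 2910; horizontal third lines at y = 721 and y = 1442.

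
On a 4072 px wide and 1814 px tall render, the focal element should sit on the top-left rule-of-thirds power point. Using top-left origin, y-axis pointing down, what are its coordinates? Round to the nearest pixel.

The top-left point sits one-third of the way across and one-third of the way down.
x = 1 × 4072/3 ≈ 1357; y = 1 × 1814/3 ≈ 605.

x = 1357 px, y = 605 px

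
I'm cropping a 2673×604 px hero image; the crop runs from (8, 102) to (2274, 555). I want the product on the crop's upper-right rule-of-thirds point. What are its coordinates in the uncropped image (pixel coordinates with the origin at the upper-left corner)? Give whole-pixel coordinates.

x = 1519 px, y = 253 px

Crop width = 2274 − 8 = 2266 px; one third is 755.33 px.
Crop height = 555 − 102 = 453 px; one third is 151.00 px.
The upper-right point is two-thirds across and one-third down within the crop:
x = 8 + 2 × 755.33 ≈ 1519; y = 102 + 1 × 151.00 ≈ 253.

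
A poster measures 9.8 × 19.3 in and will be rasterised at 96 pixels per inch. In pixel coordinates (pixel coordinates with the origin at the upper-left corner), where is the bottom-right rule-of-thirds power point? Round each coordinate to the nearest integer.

In pixels the canvas is 9.8 × 96 = 940.8 wide and 19.3 × 96 = 1852.8 tall.
The bottom-right point is two-thirds across and two-thirds down:
x = 2 × 940.8/3 ≈ 627; y = 2 × 1852.8/3 ≈ 1235.

(627, 1235)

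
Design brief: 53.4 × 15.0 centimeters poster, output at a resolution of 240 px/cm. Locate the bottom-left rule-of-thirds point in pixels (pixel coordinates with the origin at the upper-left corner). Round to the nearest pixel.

x = 4272 px, y = 2400 px

In pixels the canvas is 53.4 × 240 = 12816 wide and 15.0 × 240 = 3600 tall.
The bottom-left point is one-third across and two-thirds down:
x = 1 × 12816/3 ≈ 4272; y = 2 × 3600/3 ≈ 2400.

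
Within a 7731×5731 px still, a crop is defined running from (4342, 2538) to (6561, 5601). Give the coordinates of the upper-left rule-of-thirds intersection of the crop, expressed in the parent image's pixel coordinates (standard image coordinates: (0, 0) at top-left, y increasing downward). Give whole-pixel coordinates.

x = 5082 px, y = 3559 px

Crop width = 6561 − 4342 = 2219 px; one third is 739.67 px.
Crop height = 5601 − 2538 = 3063 px; one third is 1021.00 px.
The upper-left point is one-third across and one-third down within the crop:
x = 4342 + 1 × 739.67 ≈ 5082; y = 2538 + 1 × 1021.00 ≈ 3559.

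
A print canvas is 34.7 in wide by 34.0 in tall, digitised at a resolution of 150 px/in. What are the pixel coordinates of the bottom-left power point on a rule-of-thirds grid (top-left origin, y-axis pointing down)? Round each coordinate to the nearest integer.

In pixels the canvas is 34.7 × 150 = 5205 wide and 34.0 × 150 = 5100 tall.
The bottom-left point is one-third across and two-thirds down:
x = 1 × 5205/3 ≈ 1735; y = 2 × 5100/3 ≈ 3400.

x = 1735 px, y = 3400 px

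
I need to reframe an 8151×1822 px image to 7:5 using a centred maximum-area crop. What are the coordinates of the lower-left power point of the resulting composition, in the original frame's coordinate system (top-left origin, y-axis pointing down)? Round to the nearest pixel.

(3650, 1215)

8151/1822 > 7/5, so the 7:5 crop keeps the full height 1822 and trims width to 1822 × 7/5 = 2550.80 px.
Left offset = (8151 − 2550.80)/2 = 2800.10 px; top offset = 0.
Lower-left is one-third across and two-thirds down within the crop:
x = 2800.10 + 1 × 2550.80/3 ≈ 3650; y = 0.00 + 2 × 1822.00/3 ≈ 1215.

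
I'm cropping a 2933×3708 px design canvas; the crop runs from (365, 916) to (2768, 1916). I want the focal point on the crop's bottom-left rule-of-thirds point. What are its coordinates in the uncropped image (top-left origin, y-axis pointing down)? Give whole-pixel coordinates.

Crop width = 2768 − 365 = 2403 px; one third is 801.00 px.
Crop height = 1916 − 916 = 1000 px; one third is 333.33 px.
The bottom-left point is one-third across and two-thirds down within the crop:
x = 365 + 1 × 801.00 ≈ 1166; y = 916 + 2 × 333.33 ≈ 1583.

(1166, 1583)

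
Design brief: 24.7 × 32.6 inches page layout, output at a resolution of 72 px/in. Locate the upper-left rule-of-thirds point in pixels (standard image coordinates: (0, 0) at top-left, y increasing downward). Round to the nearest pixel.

In pixels the canvas is 24.7 × 72 = 1778.4 wide and 32.6 × 72 = 2347.2 tall.
The upper-left point is one-third across and one-third down:
x = 1 × 1778.4/3 ≈ 593; y = 1 × 2347.2/3 ≈ 782.

(593, 782)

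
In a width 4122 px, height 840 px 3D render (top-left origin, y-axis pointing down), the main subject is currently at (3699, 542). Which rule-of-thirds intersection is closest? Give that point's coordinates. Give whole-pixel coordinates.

Third lines: x ∈ {1374, 2748}, y ∈ {280, 560}.
3699 is closer to x = 2748; 542 is closer to y = 560.
So the nearest intersection is the lower-right power point.

x = 2748 px, y = 560 px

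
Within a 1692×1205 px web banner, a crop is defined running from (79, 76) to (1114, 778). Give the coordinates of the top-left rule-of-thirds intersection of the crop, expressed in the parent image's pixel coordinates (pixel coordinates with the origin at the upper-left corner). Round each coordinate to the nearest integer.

x = 424 px, y = 310 px

Crop width = 1114 − 79 = 1035 px; one third is 345.00 px.
Crop height = 778 − 76 = 702 px; one third is 234.00 px.
The top-left point is one-third across and one-third down within the crop:
x = 79 + 1 × 345.00 ≈ 424; y = 76 + 1 × 234.00 ≈ 310.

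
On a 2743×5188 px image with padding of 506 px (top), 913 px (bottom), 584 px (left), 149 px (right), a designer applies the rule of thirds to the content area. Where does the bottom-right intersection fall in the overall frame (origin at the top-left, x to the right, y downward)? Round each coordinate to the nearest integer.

(1924, 3019)

Content width = 2743 − 584 − 149 = 2010 px; content height = 5188 − 506 − 913 = 3769 px.
Bottom-right is two-thirds across and two-thirds down within the content area.
x = 584 + 2 × 2010/3 = 584 + 1340.00 ≈ 1924
y = 506 + 2 × 3769/3 = 506 + 2512.67 ≈ 3019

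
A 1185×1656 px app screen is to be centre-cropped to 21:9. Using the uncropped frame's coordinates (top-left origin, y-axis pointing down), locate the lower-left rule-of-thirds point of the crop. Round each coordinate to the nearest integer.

x = 395 px, y = 913 px

1185/1656 < 21/9, so the 21:9 crop keeps the full width 1185 and trims height to 1185 × 9/21 = 507.86 px.
Top offset = (1656 − 507.86)/2 = 574.07 px; left offset = 0.
Lower-left is one-third across and two-thirds down within the crop:
x = 0.00 + 1 × 1185.00/3 ≈ 395; y = 574.07 + 2 × 507.86/3 ≈ 913.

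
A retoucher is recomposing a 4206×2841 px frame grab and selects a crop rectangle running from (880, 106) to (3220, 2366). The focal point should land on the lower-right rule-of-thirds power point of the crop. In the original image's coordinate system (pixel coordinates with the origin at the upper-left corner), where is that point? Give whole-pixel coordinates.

(2440, 1613)

Crop width = 3220 − 880 = 2340 px; one third is 780.00 px.
Crop height = 2366 − 106 = 2260 px; one third is 753.33 px.
The lower-right point is two-thirds across and two-thirds down within the crop:
x = 880 + 2 × 780.00 ≈ 2440; y = 106 + 2 × 753.33 ≈ 1613.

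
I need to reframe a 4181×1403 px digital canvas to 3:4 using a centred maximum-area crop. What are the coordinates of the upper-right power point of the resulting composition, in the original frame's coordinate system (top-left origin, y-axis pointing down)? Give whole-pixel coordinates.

4181/1403 > 3/4, so the 3:4 crop keeps the full height 1403 and trims width to 1403 × 3/4 = 1052.25 px.
Left offset = (4181 − 1052.25)/2 = 1564.38 px; top offset = 0.
Upper-right is two-thirds across and one-third down within the crop:
x = 1564.38 + 2 × 1052.25/3 ≈ 2266; y = 0.00 + 1 × 1403.00/3 ≈ 468.

x = 2266 px, y = 468 px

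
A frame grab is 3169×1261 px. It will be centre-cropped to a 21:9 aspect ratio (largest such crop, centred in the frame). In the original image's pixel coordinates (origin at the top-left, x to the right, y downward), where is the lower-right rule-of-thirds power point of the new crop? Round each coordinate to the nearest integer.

x = 2075 px, y = 841 px

3169/1261 > 21/9, so the 21:9 crop keeps the full height 1261 and trims width to 1261 × 21/9 = 2942.33 px.
Left offset = (3169 − 2942.33)/2 = 113.33 px; top offset = 0.
Lower-right is two-thirds across and two-thirds down within the crop:
x = 113.33 + 2 × 2942.33/3 ≈ 2075; y = 0.00 + 2 × 1261.00/3 ≈ 841.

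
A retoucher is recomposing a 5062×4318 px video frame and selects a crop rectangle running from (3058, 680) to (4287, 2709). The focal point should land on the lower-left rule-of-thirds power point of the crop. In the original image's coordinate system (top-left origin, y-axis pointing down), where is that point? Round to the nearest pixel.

x = 3468 px, y = 2033 px

Crop width = 4287 − 3058 = 1229 px; one third is 409.67 px.
Crop height = 2709 − 680 = 2029 px; one third is 676.33 px.
The lower-left point is one-third across and two-thirds down within the crop:
x = 3058 + 1 × 409.67 ≈ 3468; y = 680 + 2 × 676.33 ≈ 2033.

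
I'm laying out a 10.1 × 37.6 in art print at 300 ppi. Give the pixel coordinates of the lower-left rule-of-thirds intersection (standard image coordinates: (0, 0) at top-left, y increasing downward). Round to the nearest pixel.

In pixels the canvas is 10.1 × 300 = 3030 wide and 37.6 × 300 = 11280 tall.
The lower-left point is one-third across and two-thirds down:
x = 1 × 3030/3 ≈ 1010; y = 2 × 11280/3 ≈ 7520.

x = 1010 px, y = 7520 px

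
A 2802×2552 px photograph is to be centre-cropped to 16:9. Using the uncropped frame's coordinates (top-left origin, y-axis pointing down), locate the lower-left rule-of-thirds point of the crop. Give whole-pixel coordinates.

x = 934 px, y = 1539 px

2802/2552 < 16/9, so the 16:9 crop keeps the full width 2802 and trims height to 2802 × 9/16 = 1576.12 px.
Top offset = (2552 − 1576.12)/2 = 487.94 px; left offset = 0.
Lower-left is one-third across and two-thirds down within the crop:
x = 0.00 + 1 × 2802.00/3 ≈ 934; y = 487.94 + 2 × 1576.12/3 ≈ 1539.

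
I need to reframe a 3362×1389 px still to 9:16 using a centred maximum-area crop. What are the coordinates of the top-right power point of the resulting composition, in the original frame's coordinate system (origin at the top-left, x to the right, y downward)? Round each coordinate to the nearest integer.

3362/1389 > 9/16, so the 9:16 crop keeps the full height 1389 and trims width to 1389 × 9/16 = 781.31 px.
Left offset = (3362 − 781.31)/2 = 1290.34 px; top offset = 0.
Top-right is two-thirds across and one-third down within the crop:
x = 1290.34 + 2 × 781.31/3 ≈ 1811; y = 0.00 + 1 × 1389.00/3 ≈ 463.

(1811, 463)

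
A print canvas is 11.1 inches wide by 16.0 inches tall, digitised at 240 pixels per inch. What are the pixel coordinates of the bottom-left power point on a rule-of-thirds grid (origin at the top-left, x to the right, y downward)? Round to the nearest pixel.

(888, 2560)

In pixels the canvas is 11.1 × 240 = 2664 wide and 16.0 × 240 = 3840 tall.
The bottom-left point is one-third across and two-thirds down:
x = 1 × 2664/3 ≈ 888; y = 2 × 3840/3 ≈ 2560.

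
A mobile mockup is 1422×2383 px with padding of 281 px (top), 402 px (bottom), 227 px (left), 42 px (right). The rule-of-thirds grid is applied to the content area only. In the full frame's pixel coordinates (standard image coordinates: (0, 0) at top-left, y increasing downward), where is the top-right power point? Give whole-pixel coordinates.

(996, 848)

Content width = 1422 − 227 − 42 = 1153 px; content height = 2383 − 281 − 402 = 1700 px.
Top-right is two-thirds across and one-third down within the content area.
x = 227 + 2 × 1153/3 = 227 + 768.67 ≈ 996
y = 281 + 1 × 1700/3 = 281 + 566.67 ≈ 848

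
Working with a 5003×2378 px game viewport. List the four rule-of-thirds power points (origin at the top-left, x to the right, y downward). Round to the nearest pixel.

One third of 5003 is 1667.67; one third of 2378 is 792.67.
Vertical third lines at x = 1668 and x = 3335; horizontal third lines at y = 793 and y = 1585.

(1668, 793), (3335, 793), (1668, 1585), (3335, 1585)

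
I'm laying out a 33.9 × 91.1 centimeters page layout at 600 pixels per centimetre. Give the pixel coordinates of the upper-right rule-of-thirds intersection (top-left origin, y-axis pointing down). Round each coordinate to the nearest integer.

In pixels the canvas is 33.9 × 600 = 20340 wide and 91.1 × 600 = 54660 tall.
The upper-right point is two-thirds across and one-third down:
x = 2 × 20340/3 ≈ 13560; y = 1 × 54660/3 ≈ 18220.

(13560, 18220)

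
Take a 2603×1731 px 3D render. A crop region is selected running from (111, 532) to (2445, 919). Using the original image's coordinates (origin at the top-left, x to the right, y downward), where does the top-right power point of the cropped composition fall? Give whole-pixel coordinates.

(1667, 661)

Crop width = 2445 − 111 = 2334 px; one third is 778.00 px.
Crop height = 919 − 532 = 387 px; one third is 129.00 px.
The top-right point is two-thirds across and one-third down within the crop:
x = 111 + 2 × 778.00 ≈ 1667; y = 532 + 1 × 129.00 ≈ 661.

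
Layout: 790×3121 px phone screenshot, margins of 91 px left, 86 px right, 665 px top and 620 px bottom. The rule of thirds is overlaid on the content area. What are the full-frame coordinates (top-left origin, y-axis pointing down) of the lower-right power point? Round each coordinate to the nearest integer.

x = 500 px, y = 1889 px

Content width = 790 − 91 − 86 = 613 px; content height = 3121 − 665 − 620 = 1836 px.
Lower-right is two-thirds across and two-thirds down within the content area.
x = 91 + 2 × 613/3 = 91 + 408.67 ≈ 500
y = 665 + 2 × 1836/3 = 665 + 1224.00 ≈ 1889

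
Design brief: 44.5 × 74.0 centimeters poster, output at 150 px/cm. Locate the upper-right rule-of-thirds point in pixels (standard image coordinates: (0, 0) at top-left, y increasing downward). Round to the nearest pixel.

In pixels the canvas is 44.5 × 150 = 6675 wide and 74.0 × 150 = 11100 tall.
The upper-right point is two-thirds across and one-third down:
x = 2 × 6675/3 ≈ 4450; y = 1 × 11100/3 ≈ 3700.

x = 4450 px, y = 3700 px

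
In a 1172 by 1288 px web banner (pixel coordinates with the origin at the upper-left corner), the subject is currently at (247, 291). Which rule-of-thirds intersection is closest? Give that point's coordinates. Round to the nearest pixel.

Third lines: x ∈ {391, 781}, y ∈ {429, 859}.
247 is closer to x = 391; 291 is closer to y = 429.
So the nearest intersection is the upper-left power point.

(391, 429)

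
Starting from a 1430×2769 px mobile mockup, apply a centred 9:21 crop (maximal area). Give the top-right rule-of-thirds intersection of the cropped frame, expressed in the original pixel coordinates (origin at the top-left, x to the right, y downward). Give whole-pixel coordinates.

1430/2769 > 9/21, so the 9:21 crop keeps the full height 2769 and trims width to 2769 × 9/21 = 1186.71 px.
Left offset = (1430 − 1186.71)/2 = 121.64 px; top offset = 0.
Top-right is two-thirds across and one-third down within the crop:
x = 121.64 + 2 × 1186.71/3 ≈ 913; y = 0.00 + 1 × 2769.00/3 ≈ 923.

(913, 923)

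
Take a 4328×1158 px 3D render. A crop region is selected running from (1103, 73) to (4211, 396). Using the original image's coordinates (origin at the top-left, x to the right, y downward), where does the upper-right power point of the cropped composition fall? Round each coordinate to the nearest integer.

Crop width = 4211 − 1103 = 3108 px; one third is 1036.00 px.
Crop height = 396 − 73 = 323 px; one third is 107.67 px.
The upper-right point is two-thirds across and one-third down within the crop:
x = 1103 + 2 × 1036.00 ≈ 3175; y = 73 + 1 × 107.67 ≈ 181.

(3175, 181)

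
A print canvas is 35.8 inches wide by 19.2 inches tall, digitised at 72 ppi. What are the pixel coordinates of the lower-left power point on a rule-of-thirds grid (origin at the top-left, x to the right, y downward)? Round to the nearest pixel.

x = 859 px, y = 922 px

In pixels the canvas is 35.8 × 72 = 2577.6 wide and 19.2 × 72 = 1382.4 tall.
The lower-left point is one-third across and two-thirds down:
x = 1 × 2577.6/3 ≈ 859; y = 2 × 1382.4/3 ≈ 922.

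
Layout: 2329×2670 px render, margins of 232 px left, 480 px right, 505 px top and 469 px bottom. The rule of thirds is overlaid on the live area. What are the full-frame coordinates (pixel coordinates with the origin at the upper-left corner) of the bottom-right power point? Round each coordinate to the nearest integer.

Content width = 2329 − 232 − 480 = 1617 px; content height = 2670 − 505 − 469 = 1696 px.
Bottom-right is two-thirds across and two-thirds down within the live area.
x = 232 + 2 × 1617/3 = 232 + 1078.00 ≈ 1310
y = 505 + 2 × 1696/3 = 505 + 1130.67 ≈ 1636

x = 1310 px, y = 1636 px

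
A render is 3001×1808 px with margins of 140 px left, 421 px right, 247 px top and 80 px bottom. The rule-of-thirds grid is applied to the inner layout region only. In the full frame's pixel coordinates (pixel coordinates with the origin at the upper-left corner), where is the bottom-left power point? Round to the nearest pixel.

Content width = 3001 − 140 − 421 = 2440 px; content height = 1808 − 247 − 80 = 1481 px.
Bottom-left is one-third across and two-thirds down within the inner layout region.
x = 140 + 1 × 2440/3 = 140 + 813.33 ≈ 953
y = 247 + 2 × 1481/3 = 247 + 987.33 ≈ 1234

(953, 1234)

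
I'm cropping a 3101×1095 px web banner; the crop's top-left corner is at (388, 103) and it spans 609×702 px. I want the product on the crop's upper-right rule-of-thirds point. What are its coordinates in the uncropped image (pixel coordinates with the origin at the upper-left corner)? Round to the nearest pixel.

x = 794 px, y = 337 px

One third of the crop width 609 is 203.00 px.
One third of the crop height 702 is 234.00 px.
The upper-right point is two-thirds across and one-third down within the crop:
x = 388 + 2 × 203.00 ≈ 794; y = 103 + 1 × 234.00 ≈ 337.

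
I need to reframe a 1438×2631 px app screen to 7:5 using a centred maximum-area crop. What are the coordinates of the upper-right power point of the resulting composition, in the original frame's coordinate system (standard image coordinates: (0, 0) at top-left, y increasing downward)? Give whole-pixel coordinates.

1438/2631 < 7/5, so the 7:5 crop keeps the full width 1438 and trims height to 1438 × 5/7 = 1027.14 px.
Top offset = (2631 − 1027.14)/2 = 801.93 px; left offset = 0.
Upper-right is two-thirds across and one-third down within the crop:
x = 0.00 + 2 × 1438.00/3 ≈ 959; y = 801.93 + 1 × 1027.14/3 ≈ 1144.

x = 959 px, y = 1144 px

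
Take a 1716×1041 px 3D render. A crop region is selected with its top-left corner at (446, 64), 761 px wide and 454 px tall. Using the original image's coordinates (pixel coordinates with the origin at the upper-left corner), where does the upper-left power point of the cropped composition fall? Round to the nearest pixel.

One third of the crop width 761 is 253.67 px.
One third of the crop height 454 is 151.33 px.
The upper-left point is one-third across and one-third down within the crop:
x = 446 + 1 × 253.67 ≈ 700; y = 64 + 1 × 151.33 ≈ 215.

(700, 215)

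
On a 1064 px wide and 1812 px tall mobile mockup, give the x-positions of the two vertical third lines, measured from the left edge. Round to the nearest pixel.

x = 355 px and x = 709 px

1064 / 3 = 354.67, so the vertical lines sit at one and two thirds of 1064.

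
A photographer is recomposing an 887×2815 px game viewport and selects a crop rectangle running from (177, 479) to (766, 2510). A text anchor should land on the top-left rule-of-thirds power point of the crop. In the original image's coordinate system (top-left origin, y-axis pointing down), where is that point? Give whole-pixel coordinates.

(373, 1156)

Crop width = 766 − 177 = 589 px; one third is 196.33 px.
Crop height = 2510 − 479 = 2031 px; one third is 677.00 px.
The top-left point is one-third across and one-third down within the crop:
x = 177 + 1 × 196.33 ≈ 373; y = 479 + 1 × 677.00 ≈ 1156.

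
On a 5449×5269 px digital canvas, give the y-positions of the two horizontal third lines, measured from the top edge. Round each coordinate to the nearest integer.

y = 1756 px and y = 3513 px

5269 / 3 = 1756.33, so the horizontal lines sit at one and two thirds of 5269.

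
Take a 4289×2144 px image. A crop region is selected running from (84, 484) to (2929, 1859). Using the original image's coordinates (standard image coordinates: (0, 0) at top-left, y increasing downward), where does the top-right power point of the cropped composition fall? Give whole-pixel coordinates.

Crop width = 2929 − 84 = 2845 px; one third is 948.33 px.
Crop height = 1859 − 484 = 1375 px; one third is 458.33 px.
The top-right point is two-thirds across and one-third down within the crop:
x = 84 + 2 × 948.33 ≈ 1981; y = 484 + 1 × 458.33 ≈ 942.

(1981, 942)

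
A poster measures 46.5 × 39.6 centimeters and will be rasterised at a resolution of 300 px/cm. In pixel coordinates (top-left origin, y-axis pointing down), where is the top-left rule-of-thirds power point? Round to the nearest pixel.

x = 4650 px, y = 3960 px

In pixels the canvas is 46.5 × 300 = 13950 wide and 39.6 × 300 = 11880 tall.
The top-left point is one-third across and one-third down:
x = 1 × 13950/3 ≈ 4650; y = 1 × 11880/3 ≈ 3960.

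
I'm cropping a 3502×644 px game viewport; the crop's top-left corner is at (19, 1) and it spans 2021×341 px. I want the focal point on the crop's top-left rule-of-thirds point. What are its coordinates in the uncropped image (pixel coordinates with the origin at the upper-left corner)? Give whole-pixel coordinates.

x = 693 px, y = 115 px

One third of the crop width 2021 is 673.67 px.
One third of the crop height 341 is 113.67 px.
The top-left point is one-third across and one-third down within the crop:
x = 19 + 1 × 673.67 ≈ 693; y = 1 + 1 × 113.67 ≈ 115.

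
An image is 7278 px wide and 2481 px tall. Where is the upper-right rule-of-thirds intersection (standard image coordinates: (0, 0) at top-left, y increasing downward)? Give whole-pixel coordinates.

The upper-right point sits two-thirds of the way across and one-third of the way down.
x = 2 × 7278/3 ≈ 4852; y = 1 × 2481/3 ≈ 827.

x = 4852 px, y = 827 px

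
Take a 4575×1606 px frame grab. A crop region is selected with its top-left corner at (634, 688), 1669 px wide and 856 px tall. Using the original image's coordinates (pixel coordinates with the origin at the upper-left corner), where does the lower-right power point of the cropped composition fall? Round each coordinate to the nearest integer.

(1747, 1259)

One third of the crop width 1669 is 556.33 px.
One third of the crop height 856 is 285.33 px.
The lower-right point is two-thirds across and two-thirds down within the crop:
x = 634 + 2 × 556.33 ≈ 1747; y = 688 + 2 × 285.33 ≈ 1259.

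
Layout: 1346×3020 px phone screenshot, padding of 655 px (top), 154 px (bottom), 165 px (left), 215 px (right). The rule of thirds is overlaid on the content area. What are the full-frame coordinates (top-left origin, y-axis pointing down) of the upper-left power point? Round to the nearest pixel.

Content width = 1346 − 165 − 215 = 966 px; content height = 3020 − 655 − 154 = 2211 px.
Upper-left is one-third across and one-third down within the content area.
x = 165 + 1 × 966/3 = 165 + 322.00 ≈ 487
y = 655 + 1 × 2211/3 = 655 + 737.00 ≈ 1392

(487, 1392)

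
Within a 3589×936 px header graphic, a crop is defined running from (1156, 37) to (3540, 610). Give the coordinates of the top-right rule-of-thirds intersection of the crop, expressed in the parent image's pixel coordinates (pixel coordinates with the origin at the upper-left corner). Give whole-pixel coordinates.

x = 2745 px, y = 228 px

Crop width = 3540 − 1156 = 2384 px; one third is 794.67 px.
Crop height = 610 − 37 = 573 px; one third is 191.00 px.
The top-right point is two-thirds across and one-third down within the crop:
x = 1156 + 2 × 794.67 ≈ 2745; y = 37 + 1 × 191.00 ≈ 228.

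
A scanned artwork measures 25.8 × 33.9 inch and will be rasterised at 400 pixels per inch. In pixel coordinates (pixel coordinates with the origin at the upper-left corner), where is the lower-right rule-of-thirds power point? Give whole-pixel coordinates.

In pixels the canvas is 25.8 × 400 = 10320 wide and 33.9 × 400 = 13560 tall.
The lower-right point is two-thirds across and two-thirds down:
x = 2 × 10320/3 ≈ 6880; y = 2 × 13560/3 ≈ 9040.

x = 6880 px, y = 9040 px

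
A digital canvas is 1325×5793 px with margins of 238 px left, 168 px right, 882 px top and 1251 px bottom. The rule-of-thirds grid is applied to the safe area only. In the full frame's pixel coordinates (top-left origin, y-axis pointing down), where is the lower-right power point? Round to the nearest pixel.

(851, 3322)

Content width = 1325 − 238 − 168 = 919 px; content height = 5793 − 882 − 1251 = 3660 px.
Lower-right is two-thirds across and two-thirds down within the safe area.
x = 238 + 2 × 919/3 = 238 + 612.67 ≈ 851
y = 882 + 2 × 3660/3 = 882 + 2440.00 ≈ 3322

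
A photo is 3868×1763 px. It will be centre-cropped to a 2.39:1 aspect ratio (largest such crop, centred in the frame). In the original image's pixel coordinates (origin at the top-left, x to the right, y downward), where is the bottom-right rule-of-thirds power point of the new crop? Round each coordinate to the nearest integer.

3868/1763 < 2.39/1, so the 2.39:1 crop keeps the full width 3868 and trims height to 3868 × 1/2.39 = 1618.41 px.
Top offset = (1763 − 1618.41)/2 = 72.29 px; left offset = 0.
Bottom-right is two-thirds across and two-thirds down within the crop:
x = 0.00 + 2 × 3868.00/3 ≈ 2579; y = 72.29 + 2 × 1618.41/3 ≈ 1151.

(2579, 1151)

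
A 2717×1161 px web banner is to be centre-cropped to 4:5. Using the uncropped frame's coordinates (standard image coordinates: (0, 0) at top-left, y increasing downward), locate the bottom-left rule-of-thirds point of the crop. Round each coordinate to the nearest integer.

2717/1161 > 4/5, so the 4:5 crop keeps the full height 1161 and trims width to 1161 × 4/5 = 928.80 px.
Left offset = (2717 − 928.80)/2 = 894.10 px; top offset = 0.
Bottom-left is one-third across and two-thirds down within the crop:
x = 894.10 + 1 × 928.80/3 ≈ 1204; y = 0.00 + 2 × 1161.00/3 ≈ 774.

x = 1204 px, y = 774 px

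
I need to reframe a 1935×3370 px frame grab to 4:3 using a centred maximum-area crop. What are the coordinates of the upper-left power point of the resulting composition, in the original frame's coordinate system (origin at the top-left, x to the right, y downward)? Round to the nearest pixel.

1935/3370 < 4/3, so the 4:3 crop keeps the full width 1935 and trims height to 1935 × 3/4 = 1451.25 px.
Top offset = (3370 − 1451.25)/2 = 959.38 px; left offset = 0.
Upper-left is one-third across and one-third down within the crop:
x = 0.00 + 1 × 1935.00/3 ≈ 645; y = 959.38 + 1 × 1451.25/3 ≈ 1443.

x = 645 px, y = 1443 px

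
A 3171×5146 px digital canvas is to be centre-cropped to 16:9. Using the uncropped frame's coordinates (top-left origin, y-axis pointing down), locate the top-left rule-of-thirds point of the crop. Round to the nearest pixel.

3171/5146 < 16/9, so the 16:9 crop keeps the full width 3171 and trims height to 3171 × 9/16 = 1783.69 px.
Top offset = (5146 − 1783.69)/2 = 1681.16 px; left offset = 0.
Top-left is one-third across and one-third down within the crop:
x = 0.00 + 1 × 3171.00/3 ≈ 1057; y = 1681.16 + 1 × 1783.69/3 ≈ 2276.

(1057, 2276)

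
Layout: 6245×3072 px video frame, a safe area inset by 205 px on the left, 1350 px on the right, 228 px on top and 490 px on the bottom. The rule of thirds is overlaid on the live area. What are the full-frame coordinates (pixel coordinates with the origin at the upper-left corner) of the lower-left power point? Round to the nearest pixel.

(1768, 1797)

Content width = 6245 − 205 − 1350 = 4690 px; content height = 3072 − 228 − 490 = 2354 px.
Lower-left is one-third across and two-thirds down within the live area.
x = 205 + 1 × 4690/3 = 205 + 1563.33 ≈ 1768
y = 228 + 2 × 2354/3 = 228 + 1569.33 ≈ 1797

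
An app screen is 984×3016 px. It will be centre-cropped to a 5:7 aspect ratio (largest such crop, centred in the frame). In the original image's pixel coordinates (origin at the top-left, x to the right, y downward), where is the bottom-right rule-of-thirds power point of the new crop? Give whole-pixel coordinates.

984/3016 < 5/7, so the 5:7 crop keeps the full width 984 and trims height to 984 × 7/5 = 1377.60 px.
Top offset = (3016 − 1377.60)/2 = 819.20 px; left offset = 0.
Bottom-right is two-thirds across and two-thirds down within the crop:
x = 0.00 + 2 × 984.00/3 ≈ 656; y = 819.20 + 2 × 1377.60/3 ≈ 1738.

x = 656 px, y = 1738 px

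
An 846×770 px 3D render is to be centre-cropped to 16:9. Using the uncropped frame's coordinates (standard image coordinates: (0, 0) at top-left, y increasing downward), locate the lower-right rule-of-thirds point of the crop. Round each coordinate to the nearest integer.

846/770 < 16/9, so the 16:9 crop keeps the full width 846 and trims height to 846 × 9/16 = 475.88 px.
Top offset = (770 − 475.88)/2 = 147.06 px; left offset = 0.
Lower-right is two-thirds across and two-thirds down within the crop:
x = 0.00 + 2 × 846.00/3 ≈ 564; y = 147.06 + 2 × 475.88/3 ≈ 464.

x = 564 px, y = 464 px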